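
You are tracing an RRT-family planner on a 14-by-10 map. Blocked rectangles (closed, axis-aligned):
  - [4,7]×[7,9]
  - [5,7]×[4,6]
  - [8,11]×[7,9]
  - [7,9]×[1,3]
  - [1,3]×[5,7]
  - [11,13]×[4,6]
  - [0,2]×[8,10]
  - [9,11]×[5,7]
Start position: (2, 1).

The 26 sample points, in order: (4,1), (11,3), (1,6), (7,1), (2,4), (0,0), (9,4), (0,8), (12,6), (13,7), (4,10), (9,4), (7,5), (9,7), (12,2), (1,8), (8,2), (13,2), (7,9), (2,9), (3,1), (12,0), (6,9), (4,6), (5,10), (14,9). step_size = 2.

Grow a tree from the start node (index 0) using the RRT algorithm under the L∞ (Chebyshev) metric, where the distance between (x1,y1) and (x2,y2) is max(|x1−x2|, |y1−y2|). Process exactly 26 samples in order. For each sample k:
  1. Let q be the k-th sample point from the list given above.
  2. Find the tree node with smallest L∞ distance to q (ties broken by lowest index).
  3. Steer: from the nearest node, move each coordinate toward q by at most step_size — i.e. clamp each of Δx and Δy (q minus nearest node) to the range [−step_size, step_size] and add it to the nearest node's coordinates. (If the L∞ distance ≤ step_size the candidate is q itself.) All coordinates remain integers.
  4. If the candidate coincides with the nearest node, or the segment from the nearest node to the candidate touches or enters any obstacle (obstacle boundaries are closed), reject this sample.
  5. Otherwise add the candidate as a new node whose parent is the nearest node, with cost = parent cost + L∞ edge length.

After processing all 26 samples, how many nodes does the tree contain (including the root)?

Node count: 12

1. q=(4,1) nearest=0 d=2 new=(4,1) → add node 1 parent=0 cost=2
2. q=(11,3) nearest=1 d=7 new=(6,3) → add node 2 parent=1 cost=4
3. q=(1,6) nearest=0 d=5 new=(1,3) → add node 3 parent=0 cost=2
4. q=(7,1) nearest=2 d=2 new=(7,1) → blocked by [7,9]×[1,3], reject
5. q=(2,4) nearest=3 d=1 new=(2,4) → add node 4 parent=3 cost=3
6. q=(0,0) nearest=0 d=2 new=(0,0) → add node 5 parent=0 cost=2
7. q=(9,4) nearest=2 d=3 new=(8,4) → add node 6 parent=2 cost=6
8. q=(0,8) nearest=4 d=4 new=(0,6) → blocked by [1,3]×[5,7], reject
9. q=(12,6) nearest=6 d=4 new=(10,6) → blocked by [9,11]×[5,7], reject
10. q=(13,7) nearest=6 d=5 new=(10,6) → blocked by [9,11]×[5,7], reject
11. q=(4,10) nearest=4 d=6 new=(4,6) → blocked by [1,3]×[5,7], reject
12. q=(9,4) nearest=6 d=1 new=(9,4) → add node 7 parent=6 cost=7
13. q=(7,5) nearest=6 d=1 new=(7,5) → blocked by [5,7]×[4,6], reject
14. q=(9,7) nearest=6 d=3 new=(9,6) → blocked by [9,11]×[5,7], reject
15. q=(12,2) nearest=7 d=3 new=(11,2) → add node 8 parent=7 cost=9
16. q=(1,8) nearest=4 d=4 new=(1,6) → blocked by [1,3]×[5,7], reject
17. q=(8,2) nearest=2 d=2 new=(8,2) → blocked by [7,9]×[1,3], reject
18. q=(13,2) nearest=8 d=2 new=(13,2) → add node 9 parent=8 cost=11
19. q=(7,9) nearest=4 d=5 new=(4,6) → blocked by [1,3]×[5,7], reject
20. q=(2,9) nearest=4 d=5 new=(2,6) → blocked by [1,3]×[5,7], reject
21. q=(3,1) nearest=0 d=1 new=(3,1) → add node 10 parent=0 cost=1
22. q=(12,0) nearest=8 d=2 new=(12,0) → add node 11 parent=8 cost=11
23. q=(6,9) nearest=4 d=5 new=(4,6) → blocked by [1,3]×[5,7], reject
24. q=(4,6) nearest=4 d=2 new=(4,6) → blocked by [1,3]×[5,7], reject
25. q=(5,10) nearest=4 d=6 new=(4,6) → blocked by [1,3]×[5,7], reject
26. q=(14,9) nearest=7 d=5 new=(11,6) → blocked by [11,13]×[4,6], reject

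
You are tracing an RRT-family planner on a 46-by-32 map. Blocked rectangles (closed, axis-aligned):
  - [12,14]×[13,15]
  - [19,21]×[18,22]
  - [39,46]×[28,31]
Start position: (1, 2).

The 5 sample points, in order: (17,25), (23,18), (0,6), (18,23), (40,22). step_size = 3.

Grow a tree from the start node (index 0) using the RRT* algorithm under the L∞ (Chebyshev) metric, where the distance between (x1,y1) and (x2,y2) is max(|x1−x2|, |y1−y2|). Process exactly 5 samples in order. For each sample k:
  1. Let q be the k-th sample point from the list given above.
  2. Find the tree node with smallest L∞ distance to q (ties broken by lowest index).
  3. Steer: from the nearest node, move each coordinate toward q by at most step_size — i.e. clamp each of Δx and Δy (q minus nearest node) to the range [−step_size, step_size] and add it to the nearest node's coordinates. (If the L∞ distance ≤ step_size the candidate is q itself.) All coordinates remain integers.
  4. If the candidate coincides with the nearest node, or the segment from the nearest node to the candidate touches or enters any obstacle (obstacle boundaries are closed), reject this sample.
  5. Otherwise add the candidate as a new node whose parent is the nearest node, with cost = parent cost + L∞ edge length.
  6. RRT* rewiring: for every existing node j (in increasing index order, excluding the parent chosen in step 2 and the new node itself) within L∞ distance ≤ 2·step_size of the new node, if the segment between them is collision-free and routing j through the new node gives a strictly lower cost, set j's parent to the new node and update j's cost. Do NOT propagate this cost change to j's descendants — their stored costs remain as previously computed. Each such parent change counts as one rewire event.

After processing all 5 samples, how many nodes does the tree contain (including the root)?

Node count: 5

1. q=(17,25) nearest=0 d=23 new=(4,5) → add node 1 parent=0 cost=3
2. q=(23,18) nearest=1 d=19 new=(7,8) → add node 2 parent=1 cost=6
3. q=(0,6) nearest=0 d=4 new=(0,5) → add node 3 parent=0 cost=3
4. q=(18,23) nearest=2 d=15 new=(10,11) → add node 4 parent=2 cost=9
5. q=(40,22) nearest=4 d=30 new=(13,14) → blocked by [12,14]×[13,15], reject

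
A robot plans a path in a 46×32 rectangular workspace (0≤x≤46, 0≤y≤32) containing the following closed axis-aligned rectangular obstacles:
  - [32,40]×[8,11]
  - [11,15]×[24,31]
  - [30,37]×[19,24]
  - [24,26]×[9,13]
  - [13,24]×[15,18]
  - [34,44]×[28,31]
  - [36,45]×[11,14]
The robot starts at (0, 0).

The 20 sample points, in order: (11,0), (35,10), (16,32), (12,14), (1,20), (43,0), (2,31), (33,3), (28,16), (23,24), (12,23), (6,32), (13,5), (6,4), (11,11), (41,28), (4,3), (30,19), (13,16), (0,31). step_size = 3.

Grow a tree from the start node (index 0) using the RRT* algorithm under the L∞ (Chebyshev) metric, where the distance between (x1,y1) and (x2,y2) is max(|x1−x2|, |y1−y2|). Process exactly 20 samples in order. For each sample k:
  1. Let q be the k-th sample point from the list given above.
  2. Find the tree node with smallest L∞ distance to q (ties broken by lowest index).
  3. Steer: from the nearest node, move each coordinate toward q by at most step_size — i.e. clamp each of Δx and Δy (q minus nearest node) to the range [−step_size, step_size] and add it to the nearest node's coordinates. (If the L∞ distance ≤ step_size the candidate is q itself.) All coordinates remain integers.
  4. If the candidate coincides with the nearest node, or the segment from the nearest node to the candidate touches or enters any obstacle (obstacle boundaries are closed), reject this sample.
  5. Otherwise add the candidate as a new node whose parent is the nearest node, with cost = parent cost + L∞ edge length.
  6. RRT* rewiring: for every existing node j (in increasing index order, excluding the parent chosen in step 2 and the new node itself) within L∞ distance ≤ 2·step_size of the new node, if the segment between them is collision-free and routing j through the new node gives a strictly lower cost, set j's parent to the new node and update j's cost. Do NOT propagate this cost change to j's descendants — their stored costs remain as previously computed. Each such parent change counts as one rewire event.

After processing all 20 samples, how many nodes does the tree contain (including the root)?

1. q=(11,0) nearest=0 d=11 new=(3,0) → add node 1 parent=0 cost=3
2. q=(35,10) nearest=1 d=32 new=(6,3) → add node 2 parent=1 cost=6
3. q=(16,32) nearest=2 d=29 new=(9,6) → add node 3 parent=2 cost=9
4. q=(12,14) nearest=3 d=8 new=(12,9) → add node 4 parent=3 cost=12
5. q=(1,20) nearest=4 d=11 new=(9,12) → add node 5 parent=4 cost=15
6. q=(43,0) nearest=4 d=31 new=(15,6) → add node 6 parent=4 cost=15
7. q=(2,31) nearest=5 d=19 new=(6,15) → add node 7 parent=5 cost=18
8. q=(33,3) nearest=6 d=18 new=(18,3) → add node 8 parent=6 cost=18
9. q=(28,16) nearest=6 d=13 new=(18,9) → add node 9 parent=6 cost=18
10. q=(23,24) nearest=5 d=14 new=(12,15) → add node 10 parent=5 cost=18
11. q=(12,23) nearest=7 d=8 new=(9,18) → add node 11 parent=7 cost=21
12. q=(6,32) nearest=11 d=14 new=(6,21) → add node 12 parent=11 cost=24
13. q=(13,5) nearest=6 d=2 new=(13,5) → add node 13 parent=6 cost=17
14. q=(6,4) nearest=2 d=1 new=(6,4) → add node 14 parent=2 cost=7
15. q=(11,11) nearest=4 d=2 new=(11,11) → add node 15 parent=4 cost=14
16. q=(41,28) nearest=9 d=23 new=(21,12) → add node 16 parent=9 cost=21
17. q=(4,3) nearest=2 d=2 new=(4,3) → add node 17 parent=2 cost=8
18. q=(30,19) nearest=16 d=9 new=(24,15) → blocked by [13,24]×[15,18], reject
19. q=(13,16) nearest=10 d=1 new=(13,16) → blocked by [13,24]×[15,18], reject
20. q=(0,31) nearest=12 d=10 new=(3,24) → add node 18 parent=12 cost=27

Node count: 19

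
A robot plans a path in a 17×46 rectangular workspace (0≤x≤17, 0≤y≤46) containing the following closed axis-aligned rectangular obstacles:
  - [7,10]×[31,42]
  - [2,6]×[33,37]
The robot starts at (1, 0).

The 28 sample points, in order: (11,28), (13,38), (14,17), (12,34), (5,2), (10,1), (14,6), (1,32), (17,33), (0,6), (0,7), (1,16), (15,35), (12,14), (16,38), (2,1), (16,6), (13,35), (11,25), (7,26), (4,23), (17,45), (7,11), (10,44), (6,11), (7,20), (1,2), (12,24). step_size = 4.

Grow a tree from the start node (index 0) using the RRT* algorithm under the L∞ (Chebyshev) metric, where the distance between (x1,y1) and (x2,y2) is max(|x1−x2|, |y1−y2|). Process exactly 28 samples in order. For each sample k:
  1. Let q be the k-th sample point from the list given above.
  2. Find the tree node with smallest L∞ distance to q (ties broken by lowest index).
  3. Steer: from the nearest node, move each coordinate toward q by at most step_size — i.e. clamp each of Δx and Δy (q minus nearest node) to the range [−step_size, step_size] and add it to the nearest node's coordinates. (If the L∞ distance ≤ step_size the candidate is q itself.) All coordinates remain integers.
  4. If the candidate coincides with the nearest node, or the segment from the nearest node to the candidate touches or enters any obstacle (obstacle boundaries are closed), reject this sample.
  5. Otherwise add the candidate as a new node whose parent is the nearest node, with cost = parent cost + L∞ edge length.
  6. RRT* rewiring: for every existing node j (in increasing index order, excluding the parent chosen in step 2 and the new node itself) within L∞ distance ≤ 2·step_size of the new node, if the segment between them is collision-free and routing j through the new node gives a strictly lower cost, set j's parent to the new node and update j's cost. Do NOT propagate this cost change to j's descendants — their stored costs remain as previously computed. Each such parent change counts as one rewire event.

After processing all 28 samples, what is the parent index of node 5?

1. q=(11,28) nearest=0 d=28 new=(5,4) → add node 1 parent=0 cost=4
2. q=(13,38) nearest=1 d=34 new=(9,8) → add node 2 parent=1 cost=8
3. q=(14,17) nearest=2 d=9 new=(13,12) → add node 3 parent=2 cost=12
4. q=(12,34) nearest=3 d=22 new=(12,16) → add node 4 parent=3 cost=16
5. q=(5,2) nearest=1 d=2 new=(5,2) → add node 5 parent=1 cost=6
6. q=(10,1) nearest=1 d=5 new=(9,1) → add node 6 parent=1 cost=8
7. q=(14,6) nearest=2 d=5 new=(13,6) → add node 7 parent=2 cost=12
8. q=(1,32) nearest=4 d=16 new=(8,20) → add node 8 parent=4 cost=20
9. q=(17,33) nearest=8 d=13 new=(12,24) → add node 9 parent=8 cost=24
10. q=(0,6) nearest=1 d=5 new=(1,6) → add node 10 parent=1 cost=8
11. q=(0,7) nearest=10 d=1 new=(0,7) → add node 11 parent=10 cost=9
12. q=(1,16) nearest=8 d=7 new=(4,16) → add node 12 parent=8 cost=24
13. q=(15,35) nearest=9 d=11 new=(15,28) → add node 13 parent=9 cost=28
14. q=(12,14) nearest=3 d=2 new=(12,14) → add node 14 parent=3 cost=14; rewire 12→14 (22<24)
15. q=(16,38) nearest=13 d=10 new=(16,32) → add node 15 parent=13 cost=32
16. q=(2,1) nearest=0 d=1 new=(2,1) → add node 16 parent=0 cost=1; rewire 5→16 (4<6); rewire 10→16 (6<8); rewire 11→16 (7<9)
17. q=(16,6) nearest=7 d=3 new=(16,6) → add node 17 parent=7 cost=15
18. q=(13,35) nearest=15 d=3 new=(13,35) → add node 18 parent=15 cost=35
19. q=(11,25) nearest=9 d=1 new=(11,25) → add node 19 parent=9 cost=25
20. q=(7,26) nearest=19 d=4 new=(7,26) → add node 20 parent=19 cost=29
21. q=(4,23) nearest=20 d=3 new=(4,23) → add node 21 parent=20 cost=32
22. q=(17,45) nearest=18 d=10 new=(17,39) → add node 22 parent=18 cost=39
23. q=(7,11) nearest=2 d=3 new=(7,11) → add node 23 parent=2 cost=11; rewire 12→23 (16<22)
24. q=(10,44) nearest=22 d=7 new=(13,43) → add node 24 parent=22 cost=43
25. q=(6,11) nearest=23 d=1 new=(6,11) → add node 25 parent=23 cost=12
26. q=(7,20) nearest=8 d=1 new=(7,20) → add node 26 parent=8 cost=21; rewire 20→26 (27<29); rewire 21→26 (24<32)
27. q=(1,2) nearest=16 d=1 new=(1,2) → add node 27 parent=16 cost=2
28. q=(12,24) nearest=9 d=0 → coincident, reject

Parent of node 5: 16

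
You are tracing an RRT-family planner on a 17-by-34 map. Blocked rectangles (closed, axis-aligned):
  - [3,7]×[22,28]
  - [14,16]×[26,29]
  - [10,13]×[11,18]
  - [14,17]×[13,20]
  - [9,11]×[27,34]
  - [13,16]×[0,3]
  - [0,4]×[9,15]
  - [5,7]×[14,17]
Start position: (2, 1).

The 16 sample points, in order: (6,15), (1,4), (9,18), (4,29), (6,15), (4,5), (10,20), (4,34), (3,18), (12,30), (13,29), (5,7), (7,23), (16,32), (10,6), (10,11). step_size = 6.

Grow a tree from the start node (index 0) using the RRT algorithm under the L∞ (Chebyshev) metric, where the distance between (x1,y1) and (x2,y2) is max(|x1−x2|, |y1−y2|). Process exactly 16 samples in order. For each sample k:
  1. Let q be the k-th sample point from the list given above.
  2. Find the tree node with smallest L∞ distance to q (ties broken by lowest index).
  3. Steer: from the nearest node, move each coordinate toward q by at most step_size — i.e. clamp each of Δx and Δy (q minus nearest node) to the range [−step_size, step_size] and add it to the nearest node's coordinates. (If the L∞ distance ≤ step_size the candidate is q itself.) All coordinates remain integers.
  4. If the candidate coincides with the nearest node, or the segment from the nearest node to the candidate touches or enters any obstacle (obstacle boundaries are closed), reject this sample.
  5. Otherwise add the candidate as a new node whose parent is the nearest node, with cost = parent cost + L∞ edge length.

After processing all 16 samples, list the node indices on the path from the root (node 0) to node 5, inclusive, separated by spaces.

Path: 0 1 3 5

1. q=(6,15) nearest=0 d=14 new=(6,7) → add node 1 parent=0 cost=6
2. q=(1,4) nearest=0 d=3 new=(1,4) → add node 2 parent=0 cost=3
3. q=(9,18) nearest=1 d=11 new=(9,13) → add node 3 parent=1 cost=12
4. q=(4,29) nearest=3 d=16 new=(4,19) → blocked by [5,7]×[14,17], reject
5. q=(6,15) nearest=3 d=3 new=(6,15) → blocked by [5,7]×[14,17], reject
6. q=(4,5) nearest=1 d=2 new=(4,5) → add node 4 parent=1 cost=8
7. q=(10,20) nearest=3 d=7 new=(10,19) → add node 5 parent=3 cost=18
8. q=(4,34) nearest=5 d=15 new=(4,25) → blocked by [3,7]×[22,28], reject
9. q=(3,18) nearest=3 d=6 new=(3,18) → blocked by [5,7]×[14,17], reject
10. q=(12,30) nearest=5 d=11 new=(12,25) → add node 6 parent=5 cost=24
11. q=(13,29) nearest=6 d=4 new=(13,29) → add node 7 parent=6 cost=28
12. q=(5,7) nearest=1 d=1 new=(5,7) → add node 8 parent=1 cost=7
13. q=(7,23) nearest=5 d=4 new=(7,23) → blocked by [3,7]×[22,28], reject
14. q=(16,32) nearest=7 d=3 new=(16,32) → add node 9 parent=7 cost=31
15. q=(10,6) nearest=1 d=4 new=(10,6) → add node 10 parent=1 cost=10
16. q=(10,11) nearest=3 d=2 new=(10,11) → blocked by [10,13]×[11,18], reject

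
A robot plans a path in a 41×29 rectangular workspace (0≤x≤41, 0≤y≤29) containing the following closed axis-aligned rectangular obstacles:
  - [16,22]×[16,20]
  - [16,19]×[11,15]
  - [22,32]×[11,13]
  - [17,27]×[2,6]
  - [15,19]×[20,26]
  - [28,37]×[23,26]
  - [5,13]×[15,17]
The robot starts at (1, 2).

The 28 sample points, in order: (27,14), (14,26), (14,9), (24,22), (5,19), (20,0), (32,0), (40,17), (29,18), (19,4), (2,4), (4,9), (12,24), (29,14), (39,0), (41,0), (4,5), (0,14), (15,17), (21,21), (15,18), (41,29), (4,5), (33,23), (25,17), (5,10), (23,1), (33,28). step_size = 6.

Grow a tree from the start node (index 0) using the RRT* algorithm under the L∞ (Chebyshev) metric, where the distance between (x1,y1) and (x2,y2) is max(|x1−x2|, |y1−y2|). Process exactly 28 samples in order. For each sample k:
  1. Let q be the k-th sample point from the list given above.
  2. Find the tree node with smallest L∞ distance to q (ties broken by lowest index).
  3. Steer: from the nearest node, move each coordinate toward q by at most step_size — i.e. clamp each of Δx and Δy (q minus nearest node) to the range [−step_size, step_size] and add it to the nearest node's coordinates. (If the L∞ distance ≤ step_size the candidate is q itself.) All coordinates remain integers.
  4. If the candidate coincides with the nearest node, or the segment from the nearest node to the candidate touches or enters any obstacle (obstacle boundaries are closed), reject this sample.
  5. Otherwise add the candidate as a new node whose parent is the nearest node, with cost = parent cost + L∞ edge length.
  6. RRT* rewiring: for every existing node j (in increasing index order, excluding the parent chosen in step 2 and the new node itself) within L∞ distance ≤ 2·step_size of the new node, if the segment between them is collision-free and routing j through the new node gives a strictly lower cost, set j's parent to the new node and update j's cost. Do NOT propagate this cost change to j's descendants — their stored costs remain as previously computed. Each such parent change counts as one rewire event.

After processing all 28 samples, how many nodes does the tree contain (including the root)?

Node count: 11

1. q=(27,14) nearest=0 d=26 new=(7,8) → add node 1 parent=0 cost=6
2. q=(14,26) nearest=1 d=18 new=(13,14) → add node 2 parent=1 cost=12
3. q=(14,9) nearest=2 d=5 new=(14,9) → add node 3 parent=2 cost=17
4. q=(24,22) nearest=2 d=11 new=(19,20) → blocked by [16,22]×[16,20], reject
5. q=(5,19) nearest=2 d=8 new=(7,19) → blocked by [5,13]×[15,17], reject
6. q=(20,0) nearest=3 d=9 new=(20,3) → blocked by [17,27]×[2,6], reject
7. q=(32,0) nearest=3 d=18 new=(20,3) → blocked by [17,27]×[2,6], reject
8. q=(40,17) nearest=3 d=26 new=(20,15) → blocked by [16,19]×[11,15], reject
9. q=(29,18) nearest=3 d=15 new=(20,15) → blocked by [16,19]×[11,15], reject
10. q=(19,4) nearest=3 d=5 new=(19,4) → blocked by [17,27]×[2,6], reject
11. q=(2,4) nearest=0 d=2 new=(2,4) → add node 4 parent=0 cost=2; rewire 3→4 (14<17)
12. q=(4,9) nearest=1 d=3 new=(4,9) → add node 5 parent=1 cost=9
13. q=(12,24) nearest=2 d=10 new=(12,20) → blocked by [5,13]×[15,17], reject
14. q=(29,14) nearest=3 d=15 new=(20,14) → blocked by [16,19]×[11,15], reject
15. q=(39,0) nearest=3 d=25 new=(20,3) → blocked by [17,27]×[2,6], reject
16. q=(41,0) nearest=3 d=27 new=(20,3) → blocked by [17,27]×[2,6], reject
17. q=(4,5) nearest=4 d=2 new=(4,5) → add node 6 parent=4 cost=4; rewire 5→6 (8<9)
18. q=(0,14) nearest=5 d=5 new=(0,14) → add node 7 parent=5 cost=13
19. q=(15,17) nearest=2 d=3 new=(15,17) → add node 8 parent=2 cost=15
20. q=(21,21) nearest=8 d=6 new=(21,21) → blocked by [16,22]×[16,20], reject
21. q=(15,18) nearest=8 d=1 new=(15,18) → add node 9 parent=8 cost=16
22. q=(41,29) nearest=8 d=26 new=(21,23) → blocked by [16,22]×[16,20], reject
23. q=(4,5) nearest=6 d=0 → coincident, reject
24. q=(33,23) nearest=8 d=18 new=(21,23) → blocked by [16,22]×[16,20], reject
25. q=(25,17) nearest=8 d=10 new=(21,17) → blocked by [16,22]×[16,20], reject
26. q=(5,10) nearest=5 d=1 new=(5,10) → add node 10 parent=5 cost=9
27. q=(23,1) nearest=3 d=9 new=(20,3) → blocked by [17,27]×[2,6], reject
28. q=(33,28) nearest=8 d=18 new=(21,23) → blocked by [16,22]×[16,20], reject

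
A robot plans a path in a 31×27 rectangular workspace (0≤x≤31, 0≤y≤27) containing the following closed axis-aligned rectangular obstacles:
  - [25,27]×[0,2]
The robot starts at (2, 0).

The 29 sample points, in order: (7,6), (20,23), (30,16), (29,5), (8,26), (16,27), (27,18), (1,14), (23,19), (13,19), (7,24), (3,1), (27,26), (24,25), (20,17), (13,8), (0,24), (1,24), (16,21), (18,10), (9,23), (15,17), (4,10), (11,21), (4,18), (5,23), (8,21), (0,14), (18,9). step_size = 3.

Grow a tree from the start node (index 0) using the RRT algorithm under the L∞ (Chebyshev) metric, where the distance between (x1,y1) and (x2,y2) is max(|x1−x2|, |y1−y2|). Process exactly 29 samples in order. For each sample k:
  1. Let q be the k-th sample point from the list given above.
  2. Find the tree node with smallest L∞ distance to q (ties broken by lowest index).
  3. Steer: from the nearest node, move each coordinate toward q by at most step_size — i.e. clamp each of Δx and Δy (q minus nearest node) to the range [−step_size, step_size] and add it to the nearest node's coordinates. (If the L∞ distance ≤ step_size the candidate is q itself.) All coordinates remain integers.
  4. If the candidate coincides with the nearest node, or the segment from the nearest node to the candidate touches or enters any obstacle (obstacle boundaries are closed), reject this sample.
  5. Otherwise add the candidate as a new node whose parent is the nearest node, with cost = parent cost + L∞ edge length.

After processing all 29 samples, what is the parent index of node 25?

1. q=(7,6) nearest=0 d=6 new=(5,3) → add node 1 parent=0 cost=3
2. q=(20,23) nearest=1 d=20 new=(8,6) → add node 2 parent=1 cost=6
3. q=(30,16) nearest=2 d=22 new=(11,9) → add node 3 parent=2 cost=9
4. q=(29,5) nearest=3 d=18 new=(14,6) → add node 4 parent=3 cost=12
5. q=(8,26) nearest=3 d=17 new=(8,12) → add node 5 parent=3 cost=12
6. q=(16,27) nearest=5 d=15 new=(11,15) → add node 6 parent=5 cost=15
7. q=(27,18) nearest=4 d=13 new=(17,9) → add node 7 parent=4 cost=15
8. q=(1,14) nearest=5 d=7 new=(5,14) → add node 8 parent=5 cost=15
9. q=(23,19) nearest=7 d=10 new=(20,12) → add node 9 parent=7 cost=18
10. q=(13,19) nearest=6 d=4 new=(13,18) → add node 10 parent=6 cost=18
11. q=(7,24) nearest=10 d=6 new=(10,21) → add node 11 parent=10 cost=21
12. q=(3,1) nearest=0 d=1 new=(3,1) → add node 12 parent=0 cost=1
13. q=(27,26) nearest=9 d=14 new=(23,15) → add node 13 parent=9 cost=21
14. q=(24,25) nearest=13 d=10 new=(24,18) → add node 14 parent=13 cost=24
15. q=(20,17) nearest=13 d=3 new=(20,17) → add node 15 parent=13 cost=24
16. q=(13,8) nearest=3 d=2 new=(13,8) → add node 16 parent=3 cost=11
17. q=(0,24) nearest=8 d=10 new=(2,17) → add node 17 parent=8 cost=18
18. q=(1,24) nearest=17 d=7 new=(1,20) → add node 18 parent=17 cost=21
19. q=(16,21) nearest=10 d=3 new=(16,21) → add node 19 parent=10 cost=21
20. q=(18,10) nearest=7 d=1 new=(18,10) → add node 20 parent=7 cost=16
21. q=(9,23) nearest=11 d=2 new=(9,23) → add node 21 parent=11 cost=23
22. q=(15,17) nearest=10 d=2 new=(15,17) → add node 22 parent=10 cost=20
23. q=(4,10) nearest=2 d=4 new=(5,9) → add node 23 parent=2 cost=9
24. q=(11,21) nearest=11 d=1 new=(11,21) → add node 24 parent=11 cost=22
25. q=(4,18) nearest=17 d=2 new=(4,18) → add node 25 parent=17 cost=20
26. q=(5,23) nearest=18 d=4 new=(4,23) → add node 26 parent=18 cost=24
27. q=(8,21) nearest=11 d=2 new=(8,21) → add node 27 parent=11 cost=23
28. q=(0,14) nearest=17 d=3 new=(0,14) → add node 28 parent=17 cost=21
29. q=(18,9) nearest=7 d=1 new=(18,9) → add node 29 parent=7 cost=16

Parent of node 25: 17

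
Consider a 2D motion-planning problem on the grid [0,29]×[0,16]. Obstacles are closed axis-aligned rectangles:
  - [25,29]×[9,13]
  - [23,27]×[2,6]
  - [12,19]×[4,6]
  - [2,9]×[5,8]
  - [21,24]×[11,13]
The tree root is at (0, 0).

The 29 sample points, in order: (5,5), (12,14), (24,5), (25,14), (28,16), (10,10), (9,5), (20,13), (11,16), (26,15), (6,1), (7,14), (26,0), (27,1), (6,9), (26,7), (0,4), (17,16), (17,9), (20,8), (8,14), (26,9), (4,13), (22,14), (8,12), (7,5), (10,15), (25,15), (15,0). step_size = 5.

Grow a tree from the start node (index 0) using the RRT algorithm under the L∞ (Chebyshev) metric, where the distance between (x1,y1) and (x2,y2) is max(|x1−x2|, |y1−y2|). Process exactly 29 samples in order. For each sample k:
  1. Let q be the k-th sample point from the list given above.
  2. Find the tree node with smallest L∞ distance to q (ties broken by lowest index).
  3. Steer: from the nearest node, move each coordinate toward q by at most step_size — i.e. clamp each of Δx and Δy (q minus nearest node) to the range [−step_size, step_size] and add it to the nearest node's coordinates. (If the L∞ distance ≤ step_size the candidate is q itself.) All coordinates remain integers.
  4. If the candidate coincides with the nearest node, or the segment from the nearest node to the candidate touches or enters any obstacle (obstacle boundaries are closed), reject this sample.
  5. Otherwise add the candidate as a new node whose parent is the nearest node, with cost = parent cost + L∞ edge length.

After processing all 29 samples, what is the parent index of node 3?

Parent of node 3: 2

1. q=(5,5) nearest=0 d=5 new=(5,5) → blocked by [2,9]×[5,8], reject
2. q=(12,14) nearest=0 d=14 new=(5,5) → blocked by [2,9]×[5,8], reject
3. q=(24,5) nearest=0 d=24 new=(5,5) → blocked by [2,9]×[5,8], reject
4. q=(25,14) nearest=0 d=25 new=(5,5) → blocked by [2,9]×[5,8], reject
5. q=(28,16) nearest=0 d=28 new=(5,5) → blocked by [2,9]×[5,8], reject
6. q=(10,10) nearest=0 d=10 new=(5,5) → blocked by [2,9]×[5,8], reject
7. q=(9,5) nearest=0 d=9 new=(5,5) → blocked by [2,9]×[5,8], reject
8. q=(20,13) nearest=0 d=20 new=(5,5) → blocked by [2,9]×[5,8], reject
9. q=(11,16) nearest=0 d=16 new=(5,5) → blocked by [2,9]×[5,8], reject
10. q=(26,15) nearest=0 d=26 new=(5,5) → blocked by [2,9]×[5,8], reject
11. q=(6,1) nearest=0 d=6 new=(5,1) → add node 1 parent=0 cost=5
12. q=(7,14) nearest=1 d=13 new=(7,6) → blocked by [2,9]×[5,8], reject
13. q=(26,0) nearest=1 d=21 new=(10,0) → add node 2 parent=1 cost=10
14. q=(27,1) nearest=2 d=17 new=(15,1) → add node 3 parent=2 cost=15
15. q=(6,9) nearest=1 d=8 new=(6,6) → blocked by [2,9]×[5,8], reject
16. q=(26,7) nearest=3 d=11 new=(20,6) → blocked by [12,19]×[4,6], reject
17. q=(0,4) nearest=0 d=4 new=(0,4) → add node 4 parent=0 cost=4
18. q=(17,16) nearest=1 d=15 new=(10,6) → blocked by [2,9]×[5,8], reject
19. q=(17,9) nearest=3 d=8 new=(17,6) → blocked by [12,19]×[4,6], reject
20. q=(20,8) nearest=3 d=7 new=(20,6) → blocked by [12,19]×[4,6], reject
21. q=(8,14) nearest=4 d=10 new=(5,9) → blocked by [2,9]×[5,8], reject
22. q=(26,9) nearest=3 d=11 new=(20,6) → blocked by [12,19]×[4,6], reject
23. q=(4,13) nearest=4 d=9 new=(4,9) → blocked by [2,9]×[5,8], reject
24. q=(22,14) nearest=3 d=13 new=(20,6) → blocked by [12,19]×[4,6], reject
25. q=(8,12) nearest=4 d=8 new=(5,9) → blocked by [2,9]×[5,8], reject
26. q=(7,5) nearest=1 d=4 new=(7,5) → blocked by [2,9]×[5,8], reject
27. q=(10,15) nearest=4 d=11 new=(5,9) → blocked by [2,9]×[5,8], reject
28. q=(25,15) nearest=3 d=14 new=(20,6) → blocked by [12,19]×[4,6], reject
29. q=(15,0) nearest=3 d=1 new=(15,0) → add node 5 parent=3 cost=16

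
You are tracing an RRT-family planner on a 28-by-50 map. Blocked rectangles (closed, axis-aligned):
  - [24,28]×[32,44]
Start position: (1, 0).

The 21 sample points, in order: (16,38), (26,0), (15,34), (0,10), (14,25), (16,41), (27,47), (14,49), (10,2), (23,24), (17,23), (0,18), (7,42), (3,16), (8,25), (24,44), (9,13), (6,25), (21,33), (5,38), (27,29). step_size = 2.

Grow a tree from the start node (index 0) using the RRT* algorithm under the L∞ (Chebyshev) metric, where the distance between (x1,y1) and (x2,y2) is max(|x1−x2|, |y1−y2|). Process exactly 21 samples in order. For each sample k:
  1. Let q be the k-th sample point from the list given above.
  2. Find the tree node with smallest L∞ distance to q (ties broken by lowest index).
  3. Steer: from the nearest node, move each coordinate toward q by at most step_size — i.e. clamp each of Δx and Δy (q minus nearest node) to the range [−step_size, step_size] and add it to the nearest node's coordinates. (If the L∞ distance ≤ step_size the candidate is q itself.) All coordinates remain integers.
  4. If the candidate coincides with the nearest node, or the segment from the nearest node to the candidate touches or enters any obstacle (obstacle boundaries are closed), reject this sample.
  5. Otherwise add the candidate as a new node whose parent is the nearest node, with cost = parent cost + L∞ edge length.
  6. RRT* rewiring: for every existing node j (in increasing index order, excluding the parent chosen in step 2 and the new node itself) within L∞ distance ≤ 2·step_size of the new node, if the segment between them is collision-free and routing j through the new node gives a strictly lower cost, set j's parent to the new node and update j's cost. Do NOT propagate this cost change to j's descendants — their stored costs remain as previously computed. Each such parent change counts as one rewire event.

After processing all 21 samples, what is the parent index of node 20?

Parent of node 20: 19

1. q=(16,38) nearest=0 d=38 new=(3,2) → add node 1 parent=0 cost=2
2. q=(26,0) nearest=1 d=23 new=(5,0) → add node 2 parent=1 cost=4
3. q=(15,34) nearest=1 d=32 new=(5,4) → add node 3 parent=1 cost=4
4. q=(0,10) nearest=3 d=6 new=(3,6) → add node 4 parent=3 cost=6
5. q=(14,25) nearest=4 d=19 new=(5,8) → add node 5 parent=4 cost=8
6. q=(16,41) nearest=5 d=33 new=(7,10) → add node 6 parent=5 cost=10
7. q=(27,47) nearest=6 d=37 new=(9,12) → add node 7 parent=6 cost=12
8. q=(14,49) nearest=7 d=37 new=(11,14) → add node 8 parent=7 cost=14
9. q=(10,2) nearest=2 d=5 new=(7,2) → add node 9 parent=2 cost=6
10. q=(23,24) nearest=8 d=12 new=(13,16) → add node 10 parent=8 cost=16
11. q=(17,23) nearest=10 d=7 new=(15,18) → add node 11 parent=10 cost=18
12. q=(0,18) nearest=6 d=8 new=(5,12) → add node 12 parent=6 cost=12
13. q=(7,42) nearest=11 d=24 new=(13,20) → add node 13 parent=11 cost=20
14. q=(3,16) nearest=12 d=4 new=(3,14) → add node 14 parent=12 cost=14
15. q=(8,25) nearest=13 d=5 new=(11,22) → add node 15 parent=13 cost=22
16. q=(24,44) nearest=15 d=22 new=(13,24) → add node 16 parent=15 cost=24
17. q=(9,13) nearest=7 d=1 new=(9,13) → add node 17 parent=7 cost=13
18. q=(6,25) nearest=15 d=5 new=(9,24) → add node 18 parent=15 cost=24
19. q=(21,33) nearest=16 d=9 new=(15,26) → add node 19 parent=16 cost=26
20. q=(5,38) nearest=19 d=12 new=(13,28) → add node 20 parent=19 cost=28
21. q=(27,29) nearest=11 d=12 new=(17,20) → add node 21 parent=11 cost=20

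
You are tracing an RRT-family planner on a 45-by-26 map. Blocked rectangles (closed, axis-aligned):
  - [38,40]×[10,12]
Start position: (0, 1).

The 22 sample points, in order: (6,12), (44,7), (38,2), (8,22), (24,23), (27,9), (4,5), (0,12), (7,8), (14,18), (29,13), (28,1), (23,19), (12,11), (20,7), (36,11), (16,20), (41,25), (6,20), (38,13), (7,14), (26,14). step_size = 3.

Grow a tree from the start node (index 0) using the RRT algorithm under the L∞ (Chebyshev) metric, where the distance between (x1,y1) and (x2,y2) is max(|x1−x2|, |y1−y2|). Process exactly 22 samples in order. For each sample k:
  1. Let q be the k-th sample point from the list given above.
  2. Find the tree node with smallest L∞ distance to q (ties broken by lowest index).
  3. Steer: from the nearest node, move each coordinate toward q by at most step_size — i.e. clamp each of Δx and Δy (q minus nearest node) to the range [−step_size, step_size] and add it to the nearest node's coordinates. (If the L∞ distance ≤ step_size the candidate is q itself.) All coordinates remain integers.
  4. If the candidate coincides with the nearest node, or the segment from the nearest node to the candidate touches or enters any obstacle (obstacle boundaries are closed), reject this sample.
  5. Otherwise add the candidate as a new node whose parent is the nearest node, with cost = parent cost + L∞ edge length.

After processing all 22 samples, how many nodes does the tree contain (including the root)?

Node count: 22

1. q=(6,12) nearest=0 d=11 new=(3,4) → add node 1 parent=0 cost=3
2. q=(44,7) nearest=1 d=41 new=(6,7) → add node 2 parent=1 cost=6
3. q=(38,2) nearest=2 d=32 new=(9,4) → add node 3 parent=2 cost=9
4. q=(8,22) nearest=2 d=15 new=(8,10) → add node 4 parent=2 cost=9
5. q=(24,23) nearest=4 d=16 new=(11,13) → add node 5 parent=4 cost=12
6. q=(27,9) nearest=5 d=16 new=(14,10) → add node 6 parent=5 cost=15
7. q=(4,5) nearest=1 d=1 new=(4,5) → add node 7 parent=1 cost=4
8. q=(0,12) nearest=2 d=6 new=(3,10) → add node 8 parent=2 cost=9
9. q=(7,8) nearest=2 d=1 new=(7,8) → add node 9 parent=2 cost=7
10. q=(14,18) nearest=5 d=5 new=(14,16) → add node 10 parent=5 cost=15
11. q=(29,13) nearest=6 d=15 new=(17,13) → add node 11 parent=6 cost=18
12. q=(28,1) nearest=11 d=12 new=(20,10) → add node 12 parent=11 cost=21
13. q=(23,19) nearest=11 d=6 new=(20,16) → add node 13 parent=11 cost=21
14. q=(12,11) nearest=5 d=2 new=(12,11) → add node 14 parent=5 cost=14
15. q=(20,7) nearest=12 d=3 new=(20,7) → add node 15 parent=12 cost=24
16. q=(36,11) nearest=12 d=16 new=(23,11) → add node 16 parent=12 cost=24
17. q=(16,20) nearest=10 d=4 new=(16,19) → add node 17 parent=10 cost=18
18. q=(41,25) nearest=16 d=18 new=(26,14) → add node 18 parent=16 cost=27
19. q=(6,20) nearest=5 d=7 new=(8,16) → add node 19 parent=5 cost=15
20. q=(38,13) nearest=18 d=12 new=(29,13) → add node 20 parent=18 cost=30
21. q=(7,14) nearest=19 d=2 new=(7,14) → add node 21 parent=19 cost=17
22. q=(26,14) nearest=18 d=0 → coincident, reject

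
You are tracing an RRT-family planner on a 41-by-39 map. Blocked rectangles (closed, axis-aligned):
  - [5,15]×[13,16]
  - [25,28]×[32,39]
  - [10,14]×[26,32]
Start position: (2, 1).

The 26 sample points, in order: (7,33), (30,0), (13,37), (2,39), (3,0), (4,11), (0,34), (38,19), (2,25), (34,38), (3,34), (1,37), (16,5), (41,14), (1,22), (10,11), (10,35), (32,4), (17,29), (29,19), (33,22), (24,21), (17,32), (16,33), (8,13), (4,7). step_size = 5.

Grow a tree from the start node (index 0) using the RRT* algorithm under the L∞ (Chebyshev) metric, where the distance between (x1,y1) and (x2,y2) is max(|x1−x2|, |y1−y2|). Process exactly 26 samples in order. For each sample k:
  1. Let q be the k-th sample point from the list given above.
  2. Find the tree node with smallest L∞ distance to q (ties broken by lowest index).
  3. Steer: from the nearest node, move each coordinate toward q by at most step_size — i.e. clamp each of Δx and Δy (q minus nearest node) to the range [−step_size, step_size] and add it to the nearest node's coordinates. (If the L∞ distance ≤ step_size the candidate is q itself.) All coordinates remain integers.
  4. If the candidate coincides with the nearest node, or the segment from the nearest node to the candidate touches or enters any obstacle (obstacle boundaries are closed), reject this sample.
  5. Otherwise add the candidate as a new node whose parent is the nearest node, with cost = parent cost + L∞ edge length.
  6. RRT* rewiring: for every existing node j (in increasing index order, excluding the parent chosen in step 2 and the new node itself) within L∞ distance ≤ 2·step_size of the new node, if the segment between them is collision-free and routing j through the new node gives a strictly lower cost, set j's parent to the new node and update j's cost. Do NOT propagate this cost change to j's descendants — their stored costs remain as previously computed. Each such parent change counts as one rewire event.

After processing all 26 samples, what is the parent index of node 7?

1. q=(7,33) nearest=0 d=32 new=(7,6) → add node 1 parent=0 cost=5
2. q=(30,0) nearest=1 d=23 new=(12,1) → add node 2 parent=1 cost=10
3. q=(13,37) nearest=1 d=31 new=(12,11) → add node 3 parent=1 cost=10
4. q=(2,39) nearest=3 d=28 new=(7,16) → blocked by [5,15]×[13,16], reject
5. q=(3,0) nearest=0 d=1 new=(3,0) → add node 4 parent=0 cost=1
6. q=(4,11) nearest=1 d=5 new=(4,11) → add node 5 parent=1 cost=10
7. q=(0,34) nearest=3 d=23 new=(7,16) → blocked by [5,15]×[13,16], reject
8. q=(38,19) nearest=2 d=26 new=(17,6) → add node 6 parent=2 cost=15
9. q=(2,25) nearest=3 d=14 new=(7,16) → blocked by [5,15]×[13,16], reject
10. q=(34,38) nearest=3 d=27 new=(17,16) → blocked by [5,15]×[13,16], reject
11. q=(3,34) nearest=3 d=23 new=(7,16) → blocked by [5,15]×[13,16], reject
12. q=(1,37) nearest=3 d=26 new=(7,16) → blocked by [5,15]×[13,16], reject
13. q=(16,5) nearest=6 d=1 new=(16,5) → add node 7 parent=6 cost=16
14. q=(41,14) nearest=6 d=24 new=(22,11) → add node 8 parent=6 cost=20
15. q=(1,22) nearest=3 d=11 new=(7,16) → blocked by [5,15]×[13,16], reject
16. q=(10,11) nearest=3 d=2 new=(10,11) → add node 9 parent=3 cost=12
17. q=(10,35) nearest=3 d=24 new=(10,16) → blocked by [5,15]×[13,16], reject
18. q=(32,4) nearest=8 d=10 new=(27,6) → add node 10 parent=8 cost=25
19. q=(17,29) nearest=3 d=18 new=(17,16) → blocked by [5,15]×[13,16], reject
20. q=(29,19) nearest=8 d=8 new=(27,16) → add node 11 parent=8 cost=25
21. q=(33,22) nearest=11 d=6 new=(32,21) → add node 12 parent=11 cost=30
22. q=(24,21) nearest=11 d=5 new=(24,21) → add node 13 parent=11 cost=30
23. q=(17,32) nearest=13 d=11 new=(19,26) → add node 14 parent=13 cost=35
24. q=(16,33) nearest=14 d=7 new=(16,31) → add node 15 parent=14 cost=40
25. q=(8,13) nearest=9 d=2 new=(8,13) → blocked by [5,15]×[13,16], reject
26. q=(4,7) nearest=1 d=3 new=(4,7) → add node 16 parent=1 cost=8

Parent of node 7: 6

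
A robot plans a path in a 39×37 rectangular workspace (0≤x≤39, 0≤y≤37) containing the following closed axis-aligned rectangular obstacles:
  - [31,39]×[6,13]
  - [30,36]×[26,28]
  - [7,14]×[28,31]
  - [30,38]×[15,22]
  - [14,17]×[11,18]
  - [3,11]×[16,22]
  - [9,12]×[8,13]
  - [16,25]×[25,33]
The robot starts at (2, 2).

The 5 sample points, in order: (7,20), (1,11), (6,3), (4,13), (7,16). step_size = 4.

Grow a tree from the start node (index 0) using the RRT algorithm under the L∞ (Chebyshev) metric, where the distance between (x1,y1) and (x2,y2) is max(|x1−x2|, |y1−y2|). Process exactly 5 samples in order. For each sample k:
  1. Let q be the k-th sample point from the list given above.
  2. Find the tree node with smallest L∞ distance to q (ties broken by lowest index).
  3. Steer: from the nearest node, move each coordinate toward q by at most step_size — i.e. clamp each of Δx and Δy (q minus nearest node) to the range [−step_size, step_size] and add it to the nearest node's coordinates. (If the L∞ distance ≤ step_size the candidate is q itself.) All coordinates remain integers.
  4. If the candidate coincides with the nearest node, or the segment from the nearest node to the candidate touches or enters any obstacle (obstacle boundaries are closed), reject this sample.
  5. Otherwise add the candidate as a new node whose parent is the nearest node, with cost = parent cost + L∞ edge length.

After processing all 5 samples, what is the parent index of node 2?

Parent of node 2: 1

1. q=(7,20) nearest=0 d=18 new=(6,6) → add node 1 parent=0 cost=4
2. q=(1,11) nearest=1 d=5 new=(2,10) → add node 2 parent=1 cost=8
3. q=(6,3) nearest=1 d=3 new=(6,3) → add node 3 parent=1 cost=7
4. q=(4,13) nearest=2 d=3 new=(4,13) → add node 4 parent=2 cost=11
5. q=(7,16) nearest=4 d=3 new=(7,16) → blocked by [3,11]×[16,22], reject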